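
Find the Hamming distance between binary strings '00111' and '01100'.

Differing positions: 2, 4, 5. Hamming distance = 3.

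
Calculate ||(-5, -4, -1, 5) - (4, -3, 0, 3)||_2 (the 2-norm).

(Σ|x_i - y_i|^2)^(1/2) = (|-5 - 4|^2 + |-4 - (-3)|^2 + |-1 - 0|^2 + |5 - 3|^2)^(1/2)
= (9^2 + 1^2 + 1^2 + 2^2)^(1/2) = (81 + 1 + 1 + 4)^(1/2) = (87)^(1/2) ≈ 9.3274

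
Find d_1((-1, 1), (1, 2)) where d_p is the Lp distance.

Σ|x_i - y_i| = |-1 - 1| + |1 - 2| = 2 + 1 = 3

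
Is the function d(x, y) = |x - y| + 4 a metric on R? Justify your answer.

No. d fails identity of indiscernibles (specifically d(x,x) = 0): d(8, 8) = |8 - 8| + 4 = 0 + 4 = 4 ≠ 0.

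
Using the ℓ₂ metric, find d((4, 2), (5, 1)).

√(Σ(x_i - y_i)²) = √((4 - 5)² + (2 - 1)²)
= √((-1)² + 1²) = √(1 + 1) = √2 ≈ 1.4142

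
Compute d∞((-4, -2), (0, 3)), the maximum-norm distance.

max(|x_i - y_i|) = max(|-4 - 0|, |-2 - 3|) = max(4, 5) = 5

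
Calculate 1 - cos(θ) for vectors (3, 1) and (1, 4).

With u = (3, 1), v = (1, 4):
u·v = 3·1 + 1·4 = 3 + 4 = 7.
|u| = √(3² + 1²) = √10, |v| = √(1² + 4²) = √17, so |u||v| = √(10·17) = √170.
cos θ = (u·v)/(|u||v|) = 7/√170 ≈ 0.5369
Cosine distance = 1 - cos θ ≈ 1 - 0.5369 = 0.4631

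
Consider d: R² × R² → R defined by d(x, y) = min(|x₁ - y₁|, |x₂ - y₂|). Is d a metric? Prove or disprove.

No. d fails identity of indiscernibles: take x = (4, 0) and y = (4, 9). Then d(x,y) = min(|4 - 4|, |0 - 9|) = min(0, 9) = 0, yet x ≠ y.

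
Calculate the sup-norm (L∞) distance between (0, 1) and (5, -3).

max(|x_i - y_i|) = max(|0 - 5|, |1 - (-3)|) = max(5, 4) = 5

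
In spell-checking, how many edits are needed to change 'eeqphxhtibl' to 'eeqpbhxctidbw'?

Let D[i][j] be the edit distance between the first i characters of 'eeqphxhtibl' and the first j characters of 'eeqpbhxctidbw', with D[i][0] = i, D[0][j] = j, and D[i][j] = D[i-1][j-1] if the characters match, else 1 + min(D[i-1][j], D[i][j-1], D[i-1][j-1]). Filling the table (rows: prefixes of 'eeqphxhtibl', columns: prefixes of 'eeqpbhxctidbw'):
     ε  e  e  q  p  b  h  x  c  t  i  d  b  w
  ε  0  1  2  3  4  5  6  7  8  9 10 11 12 13
  e  1  0  1  2  3  4  5  6  7  8  9 10 11 12
  e  2  1  0  1  2  3  4  5  6  7  8  9 10 11
  q  3  2  1  0  1  2  3  4  5  6  7  8  9 10
  p  4  3  2  1  0  1  2  3  4  5  6  7  8  9
  h  5  4  3  2  1  1  1  2  3  4  5  6  7  8
  x  6  5  4  3  2  2  2  1  2  3  4  5  6  7
  h  7  6  5  4  3  3  2  2  2  3  4  5  6  7
  t  8  7  6  5  4  4  3  3  3  2  3  4  5  6
  i  9  8  7  6  5  5  4  4  4  3  2  3  4  5
  b 10  9  8  7  6  5  5  5  5  4  3  3  3  4
  l 11 10  9  8  7  6  6  6  6  5  4  4  4  4
The bottom-right entry gives D[11][13] = 4, so no sequence of fewer than 4 edits works. Backtracking through the table gives one optimal edit sequence (4 edits):
  eeqphxhtibl → eeqpbhxhtibl (ins b @5)
  eeqpbhxhtibl → eeqpbhxctibl (sub h→c @8)
  eeqpbhxctibl → eeqpbhxctidbl (ins d @11)
  eeqpbhxctidbl → eeqpbhxctidbw (sub l→w @13)
Edit distance = 4.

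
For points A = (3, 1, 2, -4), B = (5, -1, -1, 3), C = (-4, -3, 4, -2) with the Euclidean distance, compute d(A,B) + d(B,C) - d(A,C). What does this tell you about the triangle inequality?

d(A,B) = √(2² + 2² + 3² + 7²) = √66 ≈ 8.124, d(B,C) = √(9² + 2² + 5² + 5²) = √135 ≈ 11.619, d(A,C) = √(7² + 4² + 2² + 2²) = √73 ≈ 8.544.
d(A,B) + d(B,C) - d(A,C) = 8.124 + 11.619 - 8.544 = 19.743 - 8.544 = 11.199 (to 4 decimal places). This is ≥ 0, so the triangle inequality holds for these points.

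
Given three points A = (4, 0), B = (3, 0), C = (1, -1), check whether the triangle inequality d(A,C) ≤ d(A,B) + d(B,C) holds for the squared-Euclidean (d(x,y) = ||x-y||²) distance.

d(A,B) = 1² + 0² = 1, d(B,C) = 2² + 1² = 5, d(A,C) = 3² + 1² = 10.
d(A,C) = 10 > 1 + 5 = 6. Triangle inequality is VIOLATED. (Squared-Euclidean is not a metric — this is a counterexample.)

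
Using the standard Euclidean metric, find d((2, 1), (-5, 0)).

√(Σ(x_i - y_i)²) = √((2 - (-5))² + (1 - 0)²)
= √(7² + 1²) = √(49 + 1) = √50 ≈ 7.0711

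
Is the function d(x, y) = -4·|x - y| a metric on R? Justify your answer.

No. With c = -4 < 0, d fails non-negativity: d(3, 7) = -4·|3 - 7| = -4·4 = -16 < 0.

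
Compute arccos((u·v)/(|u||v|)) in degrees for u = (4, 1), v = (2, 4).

With u = (4, 1), v = (2, 4):
u·v = 4·2 + 1·4 = 8 + 4 = 12.
|u| = √(4² + 1²) = √17, |v| = √(2² + 4²) = √20, so |u||v| = √(17·20) = √340.
cos θ = (u·v)/(|u||v|) = 12/√340 ≈ 0.650791
θ = arccos(0.650791) ≈ 49.4°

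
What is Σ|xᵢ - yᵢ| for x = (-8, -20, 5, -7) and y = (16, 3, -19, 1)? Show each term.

Σ|x_i - y_i| = |-8 - 16| + |-20 - 3| + |5 - (-19)| + |-7 - 1| = 24 + 23 + 24 + 8 = 79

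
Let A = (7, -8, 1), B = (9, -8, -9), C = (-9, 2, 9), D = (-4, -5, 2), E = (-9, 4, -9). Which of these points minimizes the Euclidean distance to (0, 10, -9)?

Distances: d(A) ≈ 21.7486, d(B) ≈ 20.1246, d(C) ≈ 21.6564, d(D) ≈ 19.0263, d(E) ≈ 10.8167. Nearest: E = (-9, 4, -9) with distance 10.8167.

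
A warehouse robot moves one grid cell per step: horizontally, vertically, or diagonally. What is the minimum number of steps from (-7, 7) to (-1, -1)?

max(|x_i - y_i|) = max(|-7 - (-1)|, |7 - (-1)|) = max(6, 8) = 8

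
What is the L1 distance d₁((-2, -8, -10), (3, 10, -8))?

Σ|x_i - y_i| = |-2 - 3| + |-8 - 10| + |-10 - (-8)| = 5 + 18 + 2 = 25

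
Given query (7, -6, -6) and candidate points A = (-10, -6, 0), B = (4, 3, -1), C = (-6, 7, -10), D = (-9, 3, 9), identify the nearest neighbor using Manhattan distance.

Distances: d(A) = 23, d(B) = 17, d(C) = 30, d(D) = 40. Nearest: B = (4, 3, -1) with distance 17.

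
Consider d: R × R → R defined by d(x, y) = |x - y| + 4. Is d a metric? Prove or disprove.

No. d fails identity of indiscernibles (specifically d(x,x) = 0): d(-3, -3) = |-3 - (-3)| + 4 = 0 + 4 = 4 ≠ 0.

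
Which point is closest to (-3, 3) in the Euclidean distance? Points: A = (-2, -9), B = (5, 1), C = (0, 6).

Distances: d(A) ≈ 12.0416, d(B) ≈ 8.2462, d(C) ≈ 4.2426. Nearest: C = (0, 6) with distance 4.2426.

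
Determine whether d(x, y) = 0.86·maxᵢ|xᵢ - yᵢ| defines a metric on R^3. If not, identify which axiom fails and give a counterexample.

Yes. The L∞ (Chebyshev) norm induces a metric on R^3, and multiplying a metric by a positive constant 0.86 > 0 preserves all four axioms: non-negativity (0.86·||x-y|| ≥ 0), identity (0.86·||x-y|| = 0 ⟺ ||x-y|| = 0 ⟺ x = y), symmetry (||x-y|| = ||y-x||), and the triangle inequality (0.86·||x-z|| ≤ 0.86·||x-y|| + 0.86·||y-z||). So d is a metric.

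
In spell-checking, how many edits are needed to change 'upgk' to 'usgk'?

Let D[i][j] be the edit distance between the first i characters of 'upgk' and the first j characters of 'usgk', with D[i][0] = i, D[0][j] = j, and D[i][j] = D[i-1][j-1] if the characters match, else 1 + min(D[i-1][j], D[i][j-1], D[i-1][j-1]). Filling the table (rows: prefixes of 'upgk', columns: prefixes of 'usgk'):
     ε  u  s  g  k
  ε  0  1  2  3  4
  u  1  0  1  2  3
  p  2  1  1  2  3
  g  3  2  2  1  2
  k  4  3  3  2  1
The bottom-right entry gives D[4][4] = 1, so no sequence of fewer than 1 edit works. Backtracking through the table gives one optimal edit sequence (1 edit):
  upgk → usgk (sub p→s @2)
Edit distance = 1.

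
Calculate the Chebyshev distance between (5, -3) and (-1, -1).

max(|x_i - y_i|) = max(|5 - (-1)|, |-3 - (-1)|) = max(6, 2) = 6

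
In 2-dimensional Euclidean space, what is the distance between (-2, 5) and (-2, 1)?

√(Σ(x_i - y_i)²) = √((-2 - (-2))² + (5 - 1)²)
= √(0² + 4²) = √(0 + 16) = √16 = 4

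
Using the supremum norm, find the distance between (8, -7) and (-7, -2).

max(|x_i - y_i|) = max(|8 - (-7)|, |-7 - (-2)|) = max(15, 5) = 15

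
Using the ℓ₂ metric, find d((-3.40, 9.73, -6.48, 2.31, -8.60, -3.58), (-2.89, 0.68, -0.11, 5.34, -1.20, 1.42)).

√(Σ(x_i - y_i)²) = √((-3.4 - (-2.89))² + (9.73 - 0.68)² + (-6.48 - (-0.11))² + (2.31 - 5.34)² + (-8.6 - (-1.2))² + (-3.58 - 1.42)²)
= √((-0.51)² + 9.05² + (-6.37)² + (-3.03)² + (-7.4)² + (-5)²) = √(0.2601 + 81.9025 + 40.5769 + 9.1809 + 54.76 + 25) = √211.6804 ≈ 14.5492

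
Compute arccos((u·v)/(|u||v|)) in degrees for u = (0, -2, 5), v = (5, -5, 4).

With u = (0, -2, 5), v = (5, -5, 4):
u·v = 0·5 + (-2)·(-5) + 5·4 = 0 + 10 + 20 = 30.
|u| = √(0² + (-2)² + 5²) = √29, |v| = √(5² + (-5)² + 4²) = √66, so |u||v| = √(29·66) = √1914.
cos θ = (u·v)/(|u||v|) = 30/√1914 ≈ 0.685725
θ = arccos(0.685725) ≈ 46.71°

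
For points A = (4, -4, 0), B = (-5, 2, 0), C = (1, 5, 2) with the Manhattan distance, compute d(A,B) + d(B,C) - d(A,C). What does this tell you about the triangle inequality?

d(A,B) = 9 + 6 + 0 = 15, d(B,C) = 6 + 3 + 2 = 11, d(A,C) = 3 + 9 + 2 = 14.
d(A,B) + d(B,C) - d(A,C) = 15 + 11 - 14 = 26 - 14 = 12. This is ≥ 0, so the triangle inequality holds for these points.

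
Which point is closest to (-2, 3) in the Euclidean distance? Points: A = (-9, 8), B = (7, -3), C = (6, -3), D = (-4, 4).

Distances: d(A) ≈ 8.6023, d(B) ≈ 10.8167, d(C) = 10, d(D) ≈ 2.2361. Nearest: D = (-4, 4) with distance 2.2361.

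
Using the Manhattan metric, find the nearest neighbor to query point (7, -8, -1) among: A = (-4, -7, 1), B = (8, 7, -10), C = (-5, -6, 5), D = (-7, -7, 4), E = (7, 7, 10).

Distances: d(A) = 14, d(B) = 25, d(C) = 20, d(D) = 20, d(E) = 26. Nearest: A = (-4, -7, 1) with distance 14.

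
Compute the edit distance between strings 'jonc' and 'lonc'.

Let D[i][j] be the edit distance between the first i characters of 'jonc' and the first j characters of 'lonc', with D[i][0] = i, D[0][j] = j, and D[i][j] = D[i-1][j-1] if the characters match, else 1 + min(D[i-1][j], D[i][j-1], D[i-1][j-1]). Filling the table (rows: prefixes of 'jonc', columns: prefixes of 'lonc'):
     ε  l  o  n  c
  ε  0  1  2  3  4
  j  1  1  2  3  4
  o  2  2  1  2  3
  n  3  3  2  1  2
  c  4  4  3  2  1
The bottom-right entry gives D[4][4] = 1, so no sequence of fewer than 1 edit works. Backtracking through the table gives one optimal edit sequence (1 edit):
  jonc → lonc (sub j→l @1)
Edit distance = 1.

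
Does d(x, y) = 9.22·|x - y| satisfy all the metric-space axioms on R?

Yes. Since |x - y| is a metric on R and 9.22 > 0, the positive scalar multiple 9.22·|x - y| is also a metric: scaling by a positive constant preserves non-negativity, identity (d=0 ⟺ |x-y|=0 ⟺ x=y), symmetry, and the triangle inequality.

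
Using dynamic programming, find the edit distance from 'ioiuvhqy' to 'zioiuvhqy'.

Let D[i][j] be the edit distance between the first i characters of 'ioiuvhqy' and the first j characters of 'zioiuvhqy', with D[i][0] = i, D[0][j] = j, and D[i][j] = D[i-1][j-1] if the characters match, else 1 + min(D[i-1][j], D[i][j-1], D[i-1][j-1]). Filling the table (rows: prefixes of 'ioiuvhqy', columns: prefixes of 'zioiuvhqy'):
     ε  z  i  o  i  u  v  h  q  y
  ε  0  1  2  3  4  5  6  7  8  9
  i  1  1  1  2  3  4  5  6  7  8
  o  2  2  2  1  2  3  4  5  6  7
  i  3  3  2  2  1  2  3  4  5  6
  u  4  4  3  3  2  1  2  3  4  5
  v  5  5  4  4  3  2  1  2  3  4
  h  6  6  5  5  4  3  2  1  2  3
  q  7  7  6  6  5  4  3  2  1  2
  y  8  8  7  7  6  5  4  3  2  1
The bottom-right entry gives D[8][9] = 1, so no sequence of fewer than 1 edit works. Backtracking through the table gives one optimal edit sequence (1 edit):
  ioiuvhqy → zioiuvhqy (ins z @1)
Edit distance = 1.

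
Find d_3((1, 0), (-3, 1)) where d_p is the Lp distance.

(Σ|x_i - y_i|^3)^(1/3) = (|1 - (-3)|^3 + |0 - 1|^3)^(1/3)
= (4^3 + 1^3)^(1/3) = (64 + 1)^(1/3) = (65)^(1/3) ≈ 4.0207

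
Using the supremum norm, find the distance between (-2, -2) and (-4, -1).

max(|x_i - y_i|) = max(|-2 - (-4)|, |-2 - (-1)|) = max(2, 1) = 2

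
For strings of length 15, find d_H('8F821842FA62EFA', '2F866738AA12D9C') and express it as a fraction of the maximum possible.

Differing positions: 1, 4, 5, 6, 7, 8, 9, 11, 13, 14, 15. Hamming distance = 11. The maximum possible Hamming distance for length-15 strings is 15, so d_H/15 = 11/15 ≈ 0.7333.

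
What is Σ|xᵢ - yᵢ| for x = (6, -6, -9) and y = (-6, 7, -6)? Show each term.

Σ|x_i - y_i| = |6 - (-6)| + |-6 - 7| + |-9 - (-6)| = 12 + 13 + 3 = 28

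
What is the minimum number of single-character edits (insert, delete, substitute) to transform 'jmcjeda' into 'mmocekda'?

Let D[i][j] be the edit distance between the first i characters of 'jmcjeda' and the first j characters of 'mmocekda', with D[i][0] = i, D[0][j] = j, and D[i][j] = D[i-1][j-1] if the characters match, else 1 + min(D[i-1][j], D[i][j-1], D[i-1][j-1]). Filling the table (rows: prefixes of 'jmcjeda', columns: prefixes of 'mmocekda'):
     ε  m  m  o  c  e  k  d  a
  ε  0  1  2  3  4  5  6  7  8
  j  1  1  2  3  4  5  6  7  8
  m  2  1  1  2  3  4  5  6  7
  c  3  2  2  2  2  3  4  5  6
  j  4  3  3  3  3  3  4  5  6
  e  5  4  4  4  4  3  4  5  6
  d  6  5  5  5  5  4  4  4  5
  a  7  6  6  6  6  5  5  5  4
The bottom-right entry gives D[7][8] = 4, so no sequence of fewer than 4 edits works. Backtracking through the table gives one optimal edit sequence (4 edits):
  jmcjeda → mmcjeda (sub j→m @1)
  mmcjeda → mmocjeda (ins o @3)
  mmocjeda → mmoceeda (sub j→e @5)
  mmoceeda → mmocekda (sub e→k @6)
Edit distance = 4.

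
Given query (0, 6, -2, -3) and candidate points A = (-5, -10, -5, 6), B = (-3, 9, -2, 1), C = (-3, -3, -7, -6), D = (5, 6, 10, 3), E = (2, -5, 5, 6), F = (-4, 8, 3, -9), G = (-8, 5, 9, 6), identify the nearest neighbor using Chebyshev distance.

Distances: d(A) = 16, d(B) = 4, d(C) = 9, d(D) = 12, d(E) = 11, d(F) = 6, d(G) = 11. Nearest: B = (-3, 9, -2, 1) with distance 4.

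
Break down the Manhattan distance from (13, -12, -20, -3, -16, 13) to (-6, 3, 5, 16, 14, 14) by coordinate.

Σ|x_i - y_i| = |13 - (-6)| + |-12 - 3| + |-20 - 5| + |-3 - 16| + |-16 - 14| + |13 - 14| = 19 + 15 + 25 + 19 + 30 + 1 = 109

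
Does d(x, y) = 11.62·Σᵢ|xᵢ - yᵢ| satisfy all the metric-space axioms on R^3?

Yes. The L1 (Manhattan) norm induces a metric on R^3, and multiplying a metric by a positive constant 11.62 > 0 preserves all four axioms: non-negativity (11.62·||x-y|| ≥ 0), identity (11.62·||x-y|| = 0 ⟺ ||x-y|| = 0 ⟺ x = y), symmetry (||x-y|| = ||y-x||), and the triangle inequality (11.62·||x-z|| ≤ 11.62·||x-y|| + 11.62·||y-z||). So d is a metric.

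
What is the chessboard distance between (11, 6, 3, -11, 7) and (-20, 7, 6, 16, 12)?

max(|x_i - y_i|) = max(|11 - (-20)|, |6 - 7|, |3 - 6|, |-11 - 16|, |7 - 12|) = max(31, 1, 3, 27, 5) = 31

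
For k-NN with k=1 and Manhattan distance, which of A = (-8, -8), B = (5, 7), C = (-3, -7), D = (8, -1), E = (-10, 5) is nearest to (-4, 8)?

Distances: d(A) = 20, d(B) = 10, d(C) = 16, d(D) = 21, d(E) = 9. Nearest: E = (-10, 5) with distance 9.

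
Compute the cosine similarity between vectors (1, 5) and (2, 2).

With u = (1, 5), v = (2, 2):
u·v = 1·2 + 5·2 = 2 + 10 = 12.
|u| = √(1² + 5²) = √26, |v| = √(2² + 2²) = √8, so |u||v| = √(26·8) = √208.
cos θ = (u·v)/(|u||v|) = 12/√208 ≈ 0.8321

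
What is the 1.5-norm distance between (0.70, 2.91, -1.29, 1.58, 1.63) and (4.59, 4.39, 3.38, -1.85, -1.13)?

(Σ|x_i - y_i|^1.5)^(1/1.5) = (|0.7 - 4.59|^1.5 + |2.91 - 4.39|^1.5 + |-1.29 - 3.38|^1.5 + |1.58 - (-1.85)|^1.5 + |1.63 - (-1.13)|^1.5)^(1/1.5)
= (3.89^1.5 + 1.48^1.5 + 4.67^1.5 + 3.43^1.5 + 2.76^1.5)^(1/1.5) ≈ (7.6723 + 1.8005 + 10.092 + 6.3524 + 4.5853)^(1/1.5) = (30.5025)^(1/1.5) ≈ 9.7624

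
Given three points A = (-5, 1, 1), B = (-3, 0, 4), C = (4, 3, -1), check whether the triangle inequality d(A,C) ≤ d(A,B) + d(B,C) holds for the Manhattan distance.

d(A,B) = 2 + 1 + 3 = 6, d(B,C) = 7 + 3 + 5 = 15, d(A,C) = 9 + 2 + 2 = 13.
d(A,C) = 13 ≤ 6 + 15 = 21. Triangle inequality is satisfied.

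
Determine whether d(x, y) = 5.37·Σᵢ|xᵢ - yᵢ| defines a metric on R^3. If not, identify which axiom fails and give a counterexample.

Yes. The L1 (Manhattan) norm induces a metric on R^3, and multiplying a metric by a positive constant 5.37 > 0 preserves all four axioms: non-negativity (5.37·||x-y|| ≥ 0), identity (5.37·||x-y|| = 0 ⟺ ||x-y|| = 0 ⟺ x = y), symmetry (||x-y|| = ||y-x||), and the triangle inequality (5.37·||x-z|| ≤ 5.37·||x-y|| + 5.37·||y-z||). So d is a metric.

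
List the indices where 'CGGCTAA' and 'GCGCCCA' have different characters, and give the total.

Differing positions: 1, 2, 5, 6. Hamming distance = 4.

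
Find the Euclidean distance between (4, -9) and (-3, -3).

√(Σ(x_i - y_i)²) = √((4 - (-3))² + (-9 - (-3))²)
= √(7² + (-6)²) = √(49 + 36) = √85 ≈ 9.2195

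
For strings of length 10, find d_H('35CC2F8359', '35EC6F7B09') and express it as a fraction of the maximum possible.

Differing positions: 3, 5, 7, 8, 9. Hamming distance = 5. The maximum possible Hamming distance for length-10 strings is 10, so d_H/10 = 5/10 = 0.5.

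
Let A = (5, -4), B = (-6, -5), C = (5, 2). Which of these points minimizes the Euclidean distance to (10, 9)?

Distances: d(A) ≈ 13.9284, d(B) ≈ 21.2603, d(C) ≈ 8.6023. Nearest: C = (5, 2) with distance 8.6023.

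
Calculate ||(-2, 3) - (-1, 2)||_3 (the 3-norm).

(Σ|x_i - y_i|^3)^(1/3) = (|-2 - (-1)|^3 + |3 - 2|^3)^(1/3)
= (1^3 + 1^3)^(1/3) = (1 + 1)^(1/3) = (2)^(1/3) ≈ 1.2599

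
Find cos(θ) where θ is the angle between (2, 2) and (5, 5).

With u = (2, 2), v = (5, 5):
u·v = 2·5 + 2·5 = 10 + 10 = 20.
|u| = √(2² + 2²) = √8, |v| = √(5² + 5²) = √50, so |u||v| = √(8·50) = √400 = 20.
cos θ = (u·v)/(|u||v|) = 20/20 = 1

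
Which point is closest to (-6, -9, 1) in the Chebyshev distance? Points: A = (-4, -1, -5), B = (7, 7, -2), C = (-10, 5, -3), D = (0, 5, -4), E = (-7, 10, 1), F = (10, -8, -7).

Distances: d(A) = 8, d(B) = 16, d(C) = 14, d(D) = 14, d(E) = 19, d(F) = 16. Nearest: A = (-4, -1, -5) with distance 8.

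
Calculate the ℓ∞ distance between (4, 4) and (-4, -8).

max(|x_i - y_i|) = max(|4 - (-4)|, |4 - (-8)|) = max(8, 12) = 12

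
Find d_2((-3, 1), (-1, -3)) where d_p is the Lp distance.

(Σ|x_i - y_i|^2)^(1/2) = (|-3 - (-1)|^2 + |1 - (-3)|^2)^(1/2)
= (2^2 + 4^2)^(1/2) = (4 + 16)^(1/2) = (20)^(1/2) ≈ 4.4721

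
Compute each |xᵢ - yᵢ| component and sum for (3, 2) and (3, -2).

Σ|x_i - y_i| = |3 - 3| + |2 - (-2)| = 0 + 4 = 4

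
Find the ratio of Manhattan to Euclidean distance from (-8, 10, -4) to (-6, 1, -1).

L1 = |-8 - (-6)| + |10 - 1| + |-4 - (-1)| = 2 + 9 + 3 = 14
L2 = √(2² + 9² + 3²) = √94 ≈ 9.6954
L1 ≥ L2 always (equality iff movement is along one axis); L1 > L2 here.
Ratio L1/L2 = 14/√94 ≈ 1.444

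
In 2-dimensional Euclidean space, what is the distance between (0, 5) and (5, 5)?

√(Σ(x_i - y_i)²) = √((0 - 5)² + (5 - 5)²)
= √((-5)² + 0²) = √(25 + 0) = √25 = 5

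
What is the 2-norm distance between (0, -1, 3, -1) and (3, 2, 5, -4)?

(Σ|x_i - y_i|^2)^(1/2) = (|0 - 3|^2 + |-1 - 2|^2 + |3 - 5|^2 + |-1 - (-4)|^2)^(1/2)
= (3^2 + 3^2 + 2^2 + 3^2)^(1/2) = (9 + 9 + 4 + 9)^(1/2) = (31)^(1/2) ≈ 5.5678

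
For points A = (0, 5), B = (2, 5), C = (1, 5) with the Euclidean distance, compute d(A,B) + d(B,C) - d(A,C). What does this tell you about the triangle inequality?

d(A,B) = √(2² + 0²) = √4 = 2, d(B,C) = √(1² + 0²) = √1 = 1, d(A,C) = √(1² + 0²) = √1 = 1.
d(A,B) + d(B,C) - d(A,C) = 2 + 1 - 1 = 3 - 1 = 2. This is ≥ 0, so the triangle inequality holds for these points.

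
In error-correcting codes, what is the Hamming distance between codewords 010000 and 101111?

Differing positions: 1, 2, 3, 4, 5, 6. Hamming distance = 6.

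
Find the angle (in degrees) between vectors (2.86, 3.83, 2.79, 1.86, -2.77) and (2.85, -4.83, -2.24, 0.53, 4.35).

With u = (2.86, 3.83, 2.79, 1.86, -2.77), v = (2.85, -4.83, -2.24, 0.53, 4.35):
u·v = 2.86·2.85 + 3.83·(-4.83) + 2.79·(-2.24) + 1.86·0.53 + (-2.77)·4.35 = 8.151 + (-18.4989) + (-6.2496) + 0.9858 + (-12.0495) = -27.6612.
|u| = √(2.86² + 3.83² + 2.79² + 1.86² + (-2.77)²) = √(8.1796 + 14.6689 + 7.7841 + 3.4596 + 7.6729) = √41.7651, |v| = √(2.85² + (-4.83)² + (-2.24)² + 0.53² + 4.35²) = √(8.1225 + 23.3289 + 5.0176 + 0.2809 + 18.9225) = √55.6724.
cos θ = (u·v)/(|u||v|) = -27.6612/(√41.7651·√55.6724) ≈ -0.573646
θ = arccos(-0.573646) ≈ 125°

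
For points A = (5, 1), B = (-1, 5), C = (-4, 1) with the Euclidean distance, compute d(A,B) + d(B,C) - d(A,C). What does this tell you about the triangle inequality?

d(A,B) = √(6² + 4²) = √52 ≈ 7.2111, d(B,C) = √(3² + 4²) = √25 = 5, d(A,C) = √(9² + 0²) = √81 = 9.
d(A,B) + d(B,C) - d(A,C) = 7.2111 + 5 - 9 = 12.2111 - 9 = 3.2111 (to 4 decimal places). This is ≥ 0, so the triangle inequality holds for these points.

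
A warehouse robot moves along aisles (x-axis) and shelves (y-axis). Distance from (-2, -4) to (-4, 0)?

Σ|x_i - y_i| = |-2 - (-4)| + |-4 - 0| = 2 + 4 = 6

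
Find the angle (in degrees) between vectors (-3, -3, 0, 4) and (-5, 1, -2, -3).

With u = (-3, -3, 0, 4), v = (-5, 1, -2, -3):
u·v = (-3)·(-5) + (-3)·1 + 0·(-2) + 4·(-3) = 15 + (-3) + 0 + (-12) = 0.
|u| = √((-3)² + (-3)² + 0² + 4²) = √34, |v| = √((-5)² + 1² + (-2)² + (-3)²) = √39, so |u||v| = √(34·39) = √1326.
cos θ = (u·v)/(|u||v|) = 0/√1326 = 0 (the vectors are orthogonal)
θ = arccos(0) = 90°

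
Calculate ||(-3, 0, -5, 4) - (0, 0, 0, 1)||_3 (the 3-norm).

(Σ|x_i - y_i|^3)^(1/3) = (|-3 - 0|^3 + |0 - 0|^3 + |-5 - 0|^3 + |4 - 1|^3)^(1/3)
= (3^3 + 0^3 + 5^3 + 3^3)^(1/3) = (27 + 0 + 125 + 27)^(1/3) = (179)^(1/3) ≈ 5.6357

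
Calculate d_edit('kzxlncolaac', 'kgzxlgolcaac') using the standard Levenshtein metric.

Let D[i][j] be the edit distance between the first i characters of 'kzxlncolaac' and the first j characters of 'kgzxlgolcaac', with D[i][0] = i, D[0][j] = j, and D[i][j] = D[i-1][j-1] if the characters match, else 1 + min(D[i-1][j], D[i][j-1], D[i-1][j-1]). Filling the table (rows: prefixes of 'kzxlncolaac', columns: prefixes of 'kgzxlgolcaac'):
     ε  k  g  z  x  l  g  o  l  c  a  a  c
  ε  0  1  2  3  4  5  6  7  8  9 10 11 12
  k  1  0  1  2  3  4  5  6  7  8  9 10 11
  z  2  1  1  1  2  3  4  5  6  7  8  9 10
  x  3  2  2  2  1  2  3  4  5  6  7  8  9
  l  4  3  3  3  2  1  2  3  4  5  6  7  8
  n  5  4  4  4  3  2  2  3  4  5  6  7  8
  c  6  5  5  5  4  3  3  3  4  4  5  6  7
  o  7  6  6  6  5  4  4  3  4  5  5  6  7
  l  8  7  7  7  6  5  5  4  3  4  5  6  7
  a  9  8  8  8  7  6  6  5  4  4  4  5  6
  a 10  9  9  9  8  7  7  6  5  5  4  4  5
  c 11 10 10 10  9  8  8  7  6  5  5  5  4
The bottom-right entry gives D[11][12] = 4, so no sequence of fewer than 4 edits works. Backtracking through the table gives one optimal edit sequence (4 edits):
  kzxlncolaac → kgzxlncolaac (ins g @2)
  kgzxlncolaac → kgzxlcolaac (del n @6)
  kgzxlcolaac → kgzxlgolaac (sub c→g @6)
  kgzxlgolaac → kgzxlgolcaac (ins c @9)
Edit distance = 4.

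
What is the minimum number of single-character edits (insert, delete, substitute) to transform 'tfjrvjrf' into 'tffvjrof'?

Let D[i][j] be the edit distance between the first i characters of 'tfjrvjrf' and the first j characters of 'tffvjrof', with D[i][0] = i, D[0][j] = j, and D[i][j] = D[i-1][j-1] if the characters match, else 1 + min(D[i-1][j], D[i][j-1], D[i-1][j-1]). Filling the table (rows: prefixes of 'tfjrvjrf', columns: prefixes of 'tffvjrof'):
     ε  t  f  f  v  j  r  o  f
  ε  0  1  2  3  4  5  6  7  8
  t  1  0  1  2  3  4  5  6  7
  f  2  1  0  1  2  3  4  5  6
  j  3  2  1  1  2  2  3  4  5
  r  4  3  2  2  2  3  2  3  4
  v  5  4  3  3  2  3  3  3  4
  j  6  5  4  4  3  2  3  4  4
  r  7  6  5  5  4  3  2  3  4
  f  8  7  6  5  5  4  3  3  3
The bottom-right entry gives D[8][8] = 3, so no sequence of fewer than 3 edits works. Backtracking through the table gives one optimal edit sequence (3 edits):
  tfjrvjrf → tfrvjrf (del j @3)
  tfrvjrf → tffvjrf (sub r→f @3)
  tffvjrf → tffvjrof (ins o @7)
Edit distance = 3.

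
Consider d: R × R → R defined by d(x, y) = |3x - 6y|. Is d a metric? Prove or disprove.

No. d fails symmetry: d(4, 3) = |3·4 - 6·3| = |-6| = 6, but d(3, 4) = |3·3 - 6·4| = |-15| = 15. Since 6 ≠ 15, d(x,y) ≠ d(y,x) in general.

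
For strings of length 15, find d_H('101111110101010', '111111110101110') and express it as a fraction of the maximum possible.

Differing positions: 2, 13. Hamming distance = 2. The maximum possible Hamming distance for length-15 strings is 15, so d_H/15 = 2/15 ≈ 0.1333.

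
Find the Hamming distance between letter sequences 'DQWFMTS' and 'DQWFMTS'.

Differing positions: none. Hamming distance = 0.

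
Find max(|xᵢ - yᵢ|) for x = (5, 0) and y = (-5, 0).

max(|x_i - y_i|) = max(|5 - (-5)|, |0 - 0|) = max(10, 0) = 10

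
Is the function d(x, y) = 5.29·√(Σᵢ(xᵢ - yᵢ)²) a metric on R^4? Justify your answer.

Yes. The L2 (Euclidean) norm induces a metric on R^4, and multiplying a metric by a positive constant 5.29 > 0 preserves all four axioms: non-negativity (5.29·||x-y|| ≥ 0), identity (5.29·||x-y|| = 0 ⟺ ||x-y|| = 0 ⟺ x = y), symmetry (||x-y|| = ||y-x||), and the triangle inequality (5.29·||x-z|| ≤ 5.29·||x-y|| + 5.29·||y-z||). So d is a metric.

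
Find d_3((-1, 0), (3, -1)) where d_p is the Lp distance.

(Σ|x_i - y_i|^3)^(1/3) = (|-1 - 3|^3 + |0 - (-1)|^3)^(1/3)
= (4^3 + 1^3)^(1/3) = (64 + 1)^(1/3) = (65)^(1/3) ≈ 4.0207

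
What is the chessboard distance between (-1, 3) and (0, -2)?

max(|x_i - y_i|) = max(|-1 - 0|, |3 - (-2)|) = max(1, 5) = 5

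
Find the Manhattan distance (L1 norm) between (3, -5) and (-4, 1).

Σ|x_i - y_i| = |3 - (-4)| + |-5 - 1| = 7 + 6 = 13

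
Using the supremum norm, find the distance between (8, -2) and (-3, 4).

max(|x_i - y_i|) = max(|8 - (-3)|, |-2 - 4|) = max(11, 6) = 11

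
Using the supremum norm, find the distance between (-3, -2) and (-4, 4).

max(|x_i - y_i|) = max(|-3 - (-4)|, |-2 - 4|) = max(1, 6) = 6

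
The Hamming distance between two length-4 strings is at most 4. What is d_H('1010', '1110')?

Differing positions: 2. Hamming distance = 1. The maximum possible Hamming distance for length-4 strings is 4, so d_H/4 = 1/4 = 0.25.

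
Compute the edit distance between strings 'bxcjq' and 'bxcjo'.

Let D[i][j] be the edit distance between the first i characters of 'bxcjq' and the first j characters of 'bxcjo', with D[i][0] = i, D[0][j] = j, and D[i][j] = D[i-1][j-1] if the characters match, else 1 + min(D[i-1][j], D[i][j-1], D[i-1][j-1]). Filling the table (rows: prefixes of 'bxcjq', columns: prefixes of 'bxcjo'):
     ε  b  x  c  j  o
  ε  0  1  2  3  4  5
  b  1  0  1  2  3  4
  x  2  1  0  1  2  3
  c  3  2  1  0  1  2
  j  4  3  2  1  0  1
  q  5  4  3  2  1  1
The bottom-right entry gives D[5][5] = 1, so no sequence of fewer than 1 edit works. Backtracking through the table gives one optimal edit sequence (1 edit):
  bxcjq → bxcjo (sub q→o @5)
Edit distance = 1.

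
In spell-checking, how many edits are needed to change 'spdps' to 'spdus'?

Let D[i][j] be the edit distance between the first i characters of 'spdps' and the first j characters of 'spdus', with D[i][0] = i, D[0][j] = j, and D[i][j] = D[i-1][j-1] if the characters match, else 1 + min(D[i-1][j], D[i][j-1], D[i-1][j-1]). Filling the table (rows: prefixes of 'spdps', columns: prefixes of 'spdus'):
     ε  s  p  d  u  s
  ε  0  1  2  3  4  5
  s  1  0  1  2  3  4
  p  2  1  0  1  2  3
  d  3  2  1  0  1  2
  p  4  3  2  1  1  2
  s  5  4  3  2  2  1
The bottom-right entry gives D[5][5] = 1, so no sequence of fewer than 1 edit works. Backtracking through the table gives one optimal edit sequence (1 edit):
  spdps → spdus (sub p→u @4)
Edit distance = 1.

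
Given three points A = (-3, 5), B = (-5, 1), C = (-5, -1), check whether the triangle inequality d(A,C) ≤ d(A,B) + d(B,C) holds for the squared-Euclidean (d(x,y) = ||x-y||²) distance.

d(A,B) = 2² + 4² = 20, d(B,C) = 0² + 2² = 4, d(A,C) = 2² + 6² = 40.
d(A,C) = 40 > 20 + 4 = 24. Triangle inequality is VIOLATED. (Squared-Euclidean is not a metric — this is a counterexample.)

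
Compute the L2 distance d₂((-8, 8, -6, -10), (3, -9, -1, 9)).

√(Σ(x_i - y_i)²) = √((-8 - 3)² + (8 - (-9))² + (-6 - (-1))² + (-10 - 9)²)
= √((-11)² + 17² + (-5)² + (-19)²) = √(121 + 289 + 25 + 361) = √796 ≈ 28.2135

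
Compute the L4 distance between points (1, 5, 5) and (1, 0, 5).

(Σ|x_i - y_i|^4)^(1/4) = (|1 - 1|^4 + |5 - 0|^4 + |5 - 5|^4)^(1/4)
= (0^4 + 5^4 + 0^4)^(1/4) = (0 + 625 + 0)^(1/4) = (625)^(1/4) = 5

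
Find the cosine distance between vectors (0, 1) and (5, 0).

With u = (0, 1), v = (5, 0):
u·v = 0·5 + 1·0 = 0 + 0 = 0.
|u| = √(0² + 1²) = √1, |v| = √(5² + 0²) = √25, so |u||v| = √(1·25) = √25 = 5.
cos θ = (u·v)/(|u||v|) = 0/5 = 0
Cosine distance = 1 - cos θ = 1 - 0 = 1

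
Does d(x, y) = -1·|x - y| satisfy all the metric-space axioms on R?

No. With c = -1 < 0, d fails non-negativity: d(3, 5) = -1·|3 - 5| = -1·2 = -2 < 0.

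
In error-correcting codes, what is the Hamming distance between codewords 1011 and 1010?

Differing positions: 4. Hamming distance = 1.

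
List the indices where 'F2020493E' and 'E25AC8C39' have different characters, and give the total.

Differing positions: 1, 3, 4, 5, 6, 7, 9. Hamming distance = 7.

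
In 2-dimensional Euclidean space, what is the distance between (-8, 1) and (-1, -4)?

√(Σ(x_i - y_i)²) = √((-8 - (-1))² + (1 - (-4))²)
= √((-7)² + 5²) = √(49 + 25) = √74 ≈ 8.6023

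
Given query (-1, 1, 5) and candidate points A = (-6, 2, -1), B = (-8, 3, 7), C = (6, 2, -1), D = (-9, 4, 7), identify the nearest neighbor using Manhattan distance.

Distances: d(A) = 12, d(B) = 11, d(C) = 14, d(D) = 13. Nearest: B = (-8, 3, 7) with distance 11.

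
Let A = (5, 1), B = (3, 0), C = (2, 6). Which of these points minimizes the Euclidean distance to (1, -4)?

Distances: d(A) ≈ 6.4031, d(B) ≈ 4.4721, d(C) ≈ 10.0499. Nearest: B = (3, 0) with distance 4.4721.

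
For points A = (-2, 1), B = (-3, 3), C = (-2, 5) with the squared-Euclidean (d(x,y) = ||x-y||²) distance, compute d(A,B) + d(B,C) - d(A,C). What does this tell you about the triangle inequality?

d(A,B) = 1² + 2² = 5, d(B,C) = 1² + 2² = 5, d(A,C) = 0² + 4² = 16.
d(A,B) + d(B,C) - d(A,C) = 5 + 5 - 16 = 10 - 16 = -6. This is < 0, so the triangle inequality FAILS for these points (squared-Euclidean is not a metric).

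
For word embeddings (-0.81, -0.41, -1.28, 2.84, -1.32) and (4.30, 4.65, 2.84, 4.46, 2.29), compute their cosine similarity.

With u = (-0.81, -0.41, -1.28, 2.84, -1.32), v = (4.30, 4.65, 2.84, 4.46, 2.29):
u·v = (-0.81)·4.3 + (-0.41)·4.65 + (-1.28)·2.84 + 2.84·4.46 + (-1.32)·2.29 = (-3.483) + (-1.9065) + (-3.6352) + 12.6664 + (-3.0228) = 0.6189.
|u| = √((-0.81)² + (-0.41)² + (-1.28)² + 2.84² + (-1.32)²) = √(0.6561 + 0.1681 + 1.6384 + 8.0656 + 1.7424) = √12.2706, |v| = √(4.3² + 4.65² + 2.84² + 4.46² + 2.29²) = √(18.49 + 21.6225 + 8.0656 + 19.8916 + 5.2441) = √73.3138.
cos θ = (u·v)/(|u||v|) = 0.6189/(√12.2706·√73.3138) ≈ 0.0206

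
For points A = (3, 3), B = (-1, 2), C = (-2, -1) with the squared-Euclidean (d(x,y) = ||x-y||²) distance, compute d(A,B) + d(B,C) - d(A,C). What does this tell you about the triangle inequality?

d(A,B) = 4² + 1² = 17, d(B,C) = 1² + 3² = 10, d(A,C) = 5² + 4² = 41.
d(A,B) + d(B,C) - d(A,C) = 17 + 10 - 41 = 27 - 41 = -14. This is < 0, so the triangle inequality FAILS for these points (squared-Euclidean is not a metric).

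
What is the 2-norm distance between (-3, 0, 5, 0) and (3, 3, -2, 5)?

(Σ|x_i - y_i|^2)^(1/2) = (|-3 - 3|^2 + |0 - 3|^2 + |5 - (-2)|^2 + |0 - 5|^2)^(1/2)
= (6^2 + 3^2 + 7^2 + 5^2)^(1/2) = (36 + 9 + 49 + 25)^(1/2) = (119)^(1/2) ≈ 10.9087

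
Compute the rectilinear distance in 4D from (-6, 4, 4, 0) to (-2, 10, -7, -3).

Σ|x_i - y_i| = |-6 - (-2)| + |4 - 10| + |4 - (-7)| + |0 - (-3)| = 4 + 6 + 11 + 3 = 24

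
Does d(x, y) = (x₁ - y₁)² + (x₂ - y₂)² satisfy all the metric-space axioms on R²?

No. The squared Euclidean distance fails the triangle inequality. Counterexample: x = (0, 0), y = (1, 1), z = (2, 2). d(x,z) = 2² + 2² = 8, but d(x,y) + d(y,z) = (1² + 1²) + (1² + 1²) = 2 + 2 = 4. Since 8 > 4, the triangle inequality is violated. (Note: √d, the ordinary Euclidean distance, IS a metric.)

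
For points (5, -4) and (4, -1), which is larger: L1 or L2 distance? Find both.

L1 = |5 - 4| + |-4 - (-1)| = 1 + 3 = 4
L2 = √(1² + 3²) = √10 ≈ 3.1623
L1 ≥ L2 always (equality iff movement is along one axis); L1 > L2 here.
Ratio L1/L2 = 4/√10 ≈ 1.2649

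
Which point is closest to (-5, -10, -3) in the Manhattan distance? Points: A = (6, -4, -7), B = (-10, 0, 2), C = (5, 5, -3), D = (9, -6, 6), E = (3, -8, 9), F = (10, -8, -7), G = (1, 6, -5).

Distances: d(A) = 21, d(B) = 20, d(C) = 25, d(D) = 27, d(E) = 22, d(F) = 21, d(G) = 24. Nearest: B = (-10, 0, 2) with distance 20.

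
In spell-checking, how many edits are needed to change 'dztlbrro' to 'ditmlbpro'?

Let D[i][j] be the edit distance between the first i characters of 'dztlbrro' and the first j characters of 'ditmlbpro', with D[i][0] = i, D[0][j] = j, and D[i][j] = D[i-1][j-1] if the characters match, else 1 + min(D[i-1][j], D[i][j-1], D[i-1][j-1]). Filling the table (rows: prefixes of 'dztlbrro', columns: prefixes of 'ditmlbpro'):
     ε  d  i  t  m  l  b  p  r  o
  ε  0  1  2  3  4  5  6  7  8  9
  d  1  0  1  2  3  4  5  6  7  8
  z  2  1  1  2  3  4  5  6  7  8
  t  3  2  2  1  2  3  4  5  6  7
  l  4  3  3  2  2  2  3  4  5  6
  b  5  4  4  3  3  3  2  3  4  5
  r  6  5  5  4  4  4  3  3  3  4
  r  7  6  6  5  5  5  4  4  3  4
  o  8  7  7  6  6  6  5  5  4  3
The bottom-right entry gives D[8][9] = 3, so no sequence of fewer than 3 edits works. Backtracking through the table gives one optimal edit sequence (3 edits):
  dztlbrro → ditlbrro (sub z→i @2)
  ditlbrro → ditmlbrro (ins m @4)
  ditmlbrro → ditmlbpro (sub r→p @7)
Edit distance = 3.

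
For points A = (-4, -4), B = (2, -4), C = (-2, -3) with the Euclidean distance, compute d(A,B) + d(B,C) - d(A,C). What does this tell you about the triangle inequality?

d(A,B) = √(6² + 0²) = √36 = 6, d(B,C) = √(4² + 1²) = √17 ≈ 4.1231, d(A,C) = √(2² + 1²) = √5 ≈ 2.2361.
d(A,B) + d(B,C) - d(A,C) = 6 + 4.1231 - 2.2361 = 10.1231 - 2.2361 = 7.887 (to 4 decimal places). This is ≥ 0, so the triangle inequality holds for these points.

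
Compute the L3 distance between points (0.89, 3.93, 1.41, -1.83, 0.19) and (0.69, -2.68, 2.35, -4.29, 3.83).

(Σ|x_i - y_i|^3)^(1/3) = (|0.89 - 0.69|^3 + |3.93 - (-2.68)|^3 + |1.41 - 2.35|^3 + |-1.83 - (-4.29)|^3 + |0.19 - 3.83|^3)^(1/3)
= (0.2^3 + 6.61^3 + 0.94^3 + 2.46^3 + 3.64^3)^(1/3) ≈ (0.008 + 288.8048 + 0.8306 + 14.8869 + 48.2285)^(1/3) = (352.7588)^(1/3) ≈ 7.0658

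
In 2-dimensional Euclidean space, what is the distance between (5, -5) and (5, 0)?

√(Σ(x_i - y_i)²) = √((5 - 5)² + (-5 - 0)²)
= √(0² + (-5)²) = √(0 + 25) = √25 = 5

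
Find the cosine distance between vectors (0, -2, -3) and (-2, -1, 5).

With u = (0, -2, -3), v = (-2, -1, 5):
u·v = 0·(-2) + (-2)·(-1) + (-3)·5 = 0 + 2 + (-15) = -13.
|u| = √(0² + (-2)² + (-3)²) = √13, |v| = √((-2)² + (-1)² + 5²) = √30, so |u||v| = √(13·30) = √390.
cos θ = (u·v)/(|u||v|) = -13/√390 ≈ -0.6583
Cosine distance = 1 - cos θ ≈ 1 - (-0.6583) = 1.6583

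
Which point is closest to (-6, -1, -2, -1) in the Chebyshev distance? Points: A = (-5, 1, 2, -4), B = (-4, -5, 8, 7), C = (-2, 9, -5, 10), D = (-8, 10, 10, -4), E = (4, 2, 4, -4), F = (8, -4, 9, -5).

Distances: d(A) = 4, d(B) = 10, d(C) = 11, d(D) = 12, d(E) = 10, d(F) = 14. Nearest: A = (-5, 1, 2, -4) with distance 4.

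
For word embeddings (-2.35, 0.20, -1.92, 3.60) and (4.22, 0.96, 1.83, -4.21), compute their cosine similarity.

With u = (-2.35, 0.20, -1.92, 3.60), v = (4.22, 0.96, 1.83, -4.21):
u·v = (-2.35)·4.22 + 0.2·0.96 + (-1.92)·1.83 + 3.6·(-4.21) = (-9.917) + 0.192 + (-3.5136) + (-15.156) = -28.3946.
|u| = √((-2.35)² + 0.2² + (-1.92)² + 3.6²) = √(5.5225 + 0.04 + 3.6864 + 12.96) = √22.2089, |v| = √(4.22² + 0.96² + 1.83² + (-4.21)²) = √(17.8084 + 0.9216 + 3.3489 + 17.7241) = √39.803.
cos θ = (u·v)/(|u||v|) = -28.3946/(√22.2089·√39.803) ≈ -0.955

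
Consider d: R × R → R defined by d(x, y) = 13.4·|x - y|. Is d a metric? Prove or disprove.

Yes. Since |x - y| is a metric on R and 13.4 > 0, the positive scalar multiple 13.4·|x - y| is also a metric: scaling by a positive constant preserves non-negativity, identity (d=0 ⟺ |x-y|=0 ⟺ x=y), symmetry, and the triangle inequality.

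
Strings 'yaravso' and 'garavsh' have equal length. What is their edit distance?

Let D[i][j] be the edit distance between the first i characters of 'yaravso' and the first j characters of 'garavsh', with D[i][0] = i, D[0][j] = j, and D[i][j] = D[i-1][j-1] if the characters match, else 1 + min(D[i-1][j], D[i][j-1], D[i-1][j-1]). Filling the table (rows: prefixes of 'yaravso', columns: prefixes of 'garavsh'):
     ε  g  a  r  a  v  s  h
  ε  0  1  2  3  4  5  6  7
  y  1  1  2  3  4  5  6  7
  a  2  2  1  2  3  4  5  6
  r  3  3  2  1  2  3  4  5
  a  4  4  3  2  1  2  3  4
  v  5  5  4  3  2  1  2  3
  s  6  6  5  4  3  2  1  2
  o  7  7  6  5  4  3  2  2
The bottom-right entry gives D[7][7] = 2, so no sequence of fewer than 2 edits works. Backtracking through the table gives one optimal edit sequence (2 edits):
  yaravso → garavso (sub y→g @1)
  garavso → garavsh (sub o→h @7)
Edit distance = 2.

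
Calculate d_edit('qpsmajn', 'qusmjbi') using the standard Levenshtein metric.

Let D[i][j] be the edit distance between the first i characters of 'qpsmajn' and the first j characters of 'qusmjbi', with D[i][0] = i, D[0][j] = j, and D[i][j] = D[i-1][j-1] if the characters match, else 1 + min(D[i-1][j], D[i][j-1], D[i-1][j-1]). Filling the table (rows: prefixes of 'qpsmajn', columns: prefixes of 'qusmjbi'):
     ε  q  u  s  m  j  b  i
  ε  0  1  2  3  4  5  6  7
  q  1  0  1  2  3  4  5  6
  p  2  1  1  2  3  4  5  6
  s  3  2  2  1  2  3  4  5
  m  4  3  3  2  1  2  3  4
  a  5  4  4  3  2  2  3  4
  j  6  5  5  4  3  2  3  4
  n  7  6  6  5  4  3  3  4
The bottom-right entry gives D[7][7] = 4, so no sequence of fewer than 4 edits works. Backtracking through the table gives one optimal edit sequence (4 edits):
  qpsmajn → qusmajn (sub p→u @2)
  qusmajn → qusmjjn (sub a→j @5)
  qusmjjn → qusmjbn (sub j→b @6)
  qusmjbn → qusmjbi (sub n→i @7)
Edit distance = 4.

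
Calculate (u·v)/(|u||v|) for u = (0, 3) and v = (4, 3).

With u = (0, 3), v = (4, 3):
u·v = 0·4 + 3·3 = 0 + 9 = 9.
|u| = √(0² + 3²) = √9, |v| = √(4² + 3²) = √25, so |u||v| = √(9·25) = √225 = 15.
cos θ = (u·v)/(|u||v|) = 9/15 = 0.6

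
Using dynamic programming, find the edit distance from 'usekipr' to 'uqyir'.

Let D[i][j] be the edit distance between the first i characters of 'usekipr' and the first j characters of 'uqyir', with D[i][0] = i, D[0][j] = j, and D[i][j] = D[i-1][j-1] if the characters match, else 1 + min(D[i-1][j], D[i][j-1], D[i-1][j-1]). Filling the table (rows: prefixes of 'usekipr', columns: prefixes of 'uqyir'):
     ε  u  q  y  i  r
  ε  0  1  2  3  4  5
  u  1  0  1  2  3  4
  s  2  1  1  2  3  4
  e  3  2  2  2  3  4
  k  4  3  3  3  3  4
  i  5  4  4  4  3  4
  p  6  5  5  5  4  4
  r  7  6  6  6  5  4
The bottom-right entry gives D[7][5] = 4, so no sequence of fewer than 4 edits works. Backtracking through the table gives one optimal edit sequence (4 edits):
  usekipr → uekipr (del s @2)
  uekipr → uqkipr (sub e→q @2)
  uqkipr → uqyipr (sub k→y @3)
  uqyipr → uqyir (del p @5)
Edit distance = 4.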